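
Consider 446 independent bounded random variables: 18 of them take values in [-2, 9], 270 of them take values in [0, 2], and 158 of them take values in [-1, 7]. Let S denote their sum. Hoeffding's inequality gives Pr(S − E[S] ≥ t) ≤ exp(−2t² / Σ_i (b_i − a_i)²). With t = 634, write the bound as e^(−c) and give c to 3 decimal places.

Σ(b_i − a_i)² = 18·11² + 270·2² + 158·8² = 13370.
c = 2t² / 13370 = 2·634² / 13370 = 60.1280.

60.128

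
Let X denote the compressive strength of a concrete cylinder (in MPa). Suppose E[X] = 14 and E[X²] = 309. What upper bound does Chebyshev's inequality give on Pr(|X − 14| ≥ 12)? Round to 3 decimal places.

0.785

Var(X) = E[X²] − (E[X])² = 309 − 196 = 113.
Chebyshev's inequality: Pr(|X − μ| ≥ t) ≤ Var(X)/t² = 113/144 = 0.7847.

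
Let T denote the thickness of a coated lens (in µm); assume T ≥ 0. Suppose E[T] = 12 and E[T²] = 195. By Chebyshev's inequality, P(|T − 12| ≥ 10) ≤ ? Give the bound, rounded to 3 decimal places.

0.510

Var(T) = E[T²] − (E[T])² = 195 − 144 = 51.
Chebyshev's inequality: P(|T − μ| ≥ t) ≤ Var(T)/t² = 51/100 = 0.5100.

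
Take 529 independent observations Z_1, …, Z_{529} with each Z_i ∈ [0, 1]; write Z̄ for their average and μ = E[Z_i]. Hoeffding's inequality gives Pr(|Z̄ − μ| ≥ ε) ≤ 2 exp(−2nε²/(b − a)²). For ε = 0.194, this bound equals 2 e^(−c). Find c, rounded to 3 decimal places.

c = 2nε²/(b − a)² = 2·529·0.194² / 1² = 39.8189.

39.819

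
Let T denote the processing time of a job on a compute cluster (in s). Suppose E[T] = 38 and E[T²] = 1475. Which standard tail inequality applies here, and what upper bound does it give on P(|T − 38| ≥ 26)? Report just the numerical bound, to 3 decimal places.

0.046

The first two moments determine the variance, so Chebyshev's inequality is the sharpest standard bound available.
Var(T) = E[T²] − (E[T])² = 1475 − 1444 = 31.
Chebyshev's inequality: P(|T − μ| ≥ t) ≤ Var(T)/t² = 31/676 = 0.0459.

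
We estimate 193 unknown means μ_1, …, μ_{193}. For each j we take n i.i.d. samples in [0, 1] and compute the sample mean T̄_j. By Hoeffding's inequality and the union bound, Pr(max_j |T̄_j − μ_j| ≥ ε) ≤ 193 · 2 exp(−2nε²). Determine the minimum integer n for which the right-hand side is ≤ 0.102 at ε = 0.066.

Need 2·193·exp(−2nε²) ≤ 0.102, i.e. exp(−2nε²) ≤ 0.102/386.
So 2nε² ≥ ln(386/0.102) = 8.238620.
Hence n ≥ 8.238620/(2·0.066²) = 945.663.
The smallest integer n is 946.

946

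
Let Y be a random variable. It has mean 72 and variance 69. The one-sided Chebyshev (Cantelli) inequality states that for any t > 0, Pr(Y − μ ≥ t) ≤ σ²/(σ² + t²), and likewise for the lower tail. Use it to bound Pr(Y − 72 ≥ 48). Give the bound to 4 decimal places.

Here σ² = 69 and t = 48, so σ² + t² = 2373.
Cantelli's bound: 69/2373 = 0.0291.

0.0291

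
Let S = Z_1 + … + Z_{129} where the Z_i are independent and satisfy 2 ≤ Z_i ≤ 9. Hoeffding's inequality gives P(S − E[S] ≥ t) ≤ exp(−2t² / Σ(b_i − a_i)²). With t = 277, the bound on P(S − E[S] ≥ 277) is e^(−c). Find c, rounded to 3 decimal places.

Σ(b_i − a_i)² = 129·(7)² = 6321.
c = 2t²/6321 = 2·277²/6321 = 24.2775.

24.277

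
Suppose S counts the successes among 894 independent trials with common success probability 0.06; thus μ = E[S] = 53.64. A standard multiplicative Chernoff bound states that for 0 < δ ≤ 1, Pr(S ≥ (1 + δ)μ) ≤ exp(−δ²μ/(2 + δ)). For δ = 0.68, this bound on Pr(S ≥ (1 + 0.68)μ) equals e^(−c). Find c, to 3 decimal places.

c = δ²μ/(2 + δ) = 0.68²·53.64/(2 + 0.68) = 9.2549.

9.255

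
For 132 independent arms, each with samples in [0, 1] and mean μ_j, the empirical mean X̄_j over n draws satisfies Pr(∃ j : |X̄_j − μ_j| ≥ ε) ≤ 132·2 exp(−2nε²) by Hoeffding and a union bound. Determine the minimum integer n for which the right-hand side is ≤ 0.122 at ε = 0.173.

129

Need 2·132·exp(−2nε²) ≤ 0.122, i.e. exp(−2nε²) ≤ 0.122/264.
So 2nε² ≥ ln(264/0.122) = 7.679683.
Hence n ≥ 7.679683/(2·0.173²) = 128.298.
The smallest integer n is 129.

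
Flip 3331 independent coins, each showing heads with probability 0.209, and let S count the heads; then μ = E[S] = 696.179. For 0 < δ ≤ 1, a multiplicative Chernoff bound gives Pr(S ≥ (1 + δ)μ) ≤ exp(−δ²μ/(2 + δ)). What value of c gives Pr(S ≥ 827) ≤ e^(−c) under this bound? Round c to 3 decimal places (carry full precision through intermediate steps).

Write 827 = (1 + δ)μ, so δ = 827/696.179 − 1 = 0.1879129…
Then the exponent is δ²μ/(2 + δ) = (827 − μ)² / (μ·(2 + δ)) = 11.235800.

11.236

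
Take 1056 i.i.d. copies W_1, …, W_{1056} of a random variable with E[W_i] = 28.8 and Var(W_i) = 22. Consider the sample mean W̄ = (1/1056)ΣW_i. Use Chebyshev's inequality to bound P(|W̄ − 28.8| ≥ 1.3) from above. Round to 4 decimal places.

Var(W̄) = Var(W_i)/n = 22/1056 = 0.020833.
Chebyshev: P(|W̄ − 28.8| ≥ 1.3) ≤ Var(W̄)/(1.3)² = 22/(1056·1.3²) = 0.0123.

0.0123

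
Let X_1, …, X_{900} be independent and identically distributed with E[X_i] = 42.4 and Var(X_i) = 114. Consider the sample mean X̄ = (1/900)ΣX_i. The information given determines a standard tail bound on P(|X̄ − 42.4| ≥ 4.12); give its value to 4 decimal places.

With mean and variance of each term known, Chebyshev's inequality bounds the deviation of the sum (or sample mean).
Var(X̄) = Var(X_i)/n = 114/900 = 0.12667.
Chebyshev: P(|X̄ − 42.4| ≥ 4.12) ≤ Var(X̄)/(4.12)² = 114/(900·4.12²) = 0.0075.

0.0075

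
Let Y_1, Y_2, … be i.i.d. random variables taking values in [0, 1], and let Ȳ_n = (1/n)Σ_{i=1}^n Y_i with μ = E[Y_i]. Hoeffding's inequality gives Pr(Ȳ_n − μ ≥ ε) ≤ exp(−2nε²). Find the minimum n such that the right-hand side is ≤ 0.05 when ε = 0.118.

108

Require exp(−2nε²) ≤ 0.05, i.e. 2nε² ≥ ln(1/0.05) = 2.995732.
So n ≥ 2.995732 / (2·0.118²) = 107.574.
The smallest integer n is 108.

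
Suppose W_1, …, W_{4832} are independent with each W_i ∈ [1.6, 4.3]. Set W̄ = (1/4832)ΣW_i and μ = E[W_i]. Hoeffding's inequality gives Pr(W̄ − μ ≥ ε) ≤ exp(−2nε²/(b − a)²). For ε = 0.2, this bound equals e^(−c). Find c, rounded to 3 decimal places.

53.026

c = 2nε²/(b − a)² = 2·4832·0.2² / 2.7² = 53.0261.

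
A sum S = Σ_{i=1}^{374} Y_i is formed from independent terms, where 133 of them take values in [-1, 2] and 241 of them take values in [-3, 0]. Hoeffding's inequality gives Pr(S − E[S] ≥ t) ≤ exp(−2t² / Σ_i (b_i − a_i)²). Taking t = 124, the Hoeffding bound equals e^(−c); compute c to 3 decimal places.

Σ(b_i − a_i)² = 133·3² + 241·3² = 3366.
c = 2t² / 3366 = 2·124² / 3366 = 9.1361.

9.136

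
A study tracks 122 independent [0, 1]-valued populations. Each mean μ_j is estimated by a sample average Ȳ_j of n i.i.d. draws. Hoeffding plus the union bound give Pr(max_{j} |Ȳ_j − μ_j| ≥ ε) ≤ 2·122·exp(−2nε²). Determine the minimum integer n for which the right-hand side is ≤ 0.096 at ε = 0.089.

495

Need 2·122·exp(−2nε²) ≤ 0.096, i.e. exp(−2nε²) ≤ 0.096/244.
So 2nε² ≥ ln(244/0.096) = 7.840575.
Hence n ≥ 7.840575/(2·0.089²) = 494.923.
The smallest integer n is 495.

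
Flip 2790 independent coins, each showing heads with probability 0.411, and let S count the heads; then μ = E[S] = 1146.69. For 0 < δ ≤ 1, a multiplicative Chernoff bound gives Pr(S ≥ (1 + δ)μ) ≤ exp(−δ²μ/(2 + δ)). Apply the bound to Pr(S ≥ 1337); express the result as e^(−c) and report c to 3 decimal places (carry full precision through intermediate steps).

14.582

Write 1337 = (1 + δ)μ, so δ = 1337/1146.69 − 1 = 0.1659646…
Then the exponent is δ²μ/(2 + δ) = (1337 − μ)² / (μ·(2 + δ)) = 14.582293.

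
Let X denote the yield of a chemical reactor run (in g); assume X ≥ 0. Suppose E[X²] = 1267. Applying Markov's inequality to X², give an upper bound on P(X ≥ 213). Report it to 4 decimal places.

Since X ≥ 0, the event {X ≥ 213} is the same as {X² ≥ 45369}.
Markov's inequality applied to X² gives P(X² ≥ 45369) ≤ E[X²]/45369 = 1267/45369 = 0.0279.

0.0279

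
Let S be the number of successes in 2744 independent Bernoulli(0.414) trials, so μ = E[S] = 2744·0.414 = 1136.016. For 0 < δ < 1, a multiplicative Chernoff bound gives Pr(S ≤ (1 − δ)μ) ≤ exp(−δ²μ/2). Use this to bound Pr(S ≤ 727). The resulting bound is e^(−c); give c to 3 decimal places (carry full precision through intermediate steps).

Write 727 = (1 − δ)μ, so δ = 1 − 727/1136.016 = 0.3600442…
Then the exponent is δ²μ/2 = (μ − 727)²/(2μ) = 73.631924.

73.632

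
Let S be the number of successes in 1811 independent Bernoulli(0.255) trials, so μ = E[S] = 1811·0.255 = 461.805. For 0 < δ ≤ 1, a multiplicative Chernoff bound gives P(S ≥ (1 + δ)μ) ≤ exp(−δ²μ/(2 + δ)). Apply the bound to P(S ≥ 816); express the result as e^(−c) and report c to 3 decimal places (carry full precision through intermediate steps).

98.179

Write 816 = (1 + δ)μ, so δ = 816/461.805 − 1 = 0.7669796…
Then the exponent is δ²μ/(2 + δ) = (816 − μ)² / (μ·(2 + δ)) = 98.179376.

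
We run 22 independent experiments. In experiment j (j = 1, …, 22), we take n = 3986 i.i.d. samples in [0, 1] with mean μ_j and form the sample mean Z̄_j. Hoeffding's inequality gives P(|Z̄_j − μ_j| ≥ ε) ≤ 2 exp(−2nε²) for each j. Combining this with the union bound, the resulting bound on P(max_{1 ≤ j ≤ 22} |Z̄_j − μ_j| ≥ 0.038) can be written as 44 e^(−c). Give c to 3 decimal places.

Union bound over the 22 events: P(max_{1 ≤ j ≤ 22} |Z̄_j − μ_j| ≥ 0.038) ≤ 22·2·exp(−2nε²) = 44 exp(−2·3986·0.038²).
So c = 2·3986·0.038² = 11.5116.

11.512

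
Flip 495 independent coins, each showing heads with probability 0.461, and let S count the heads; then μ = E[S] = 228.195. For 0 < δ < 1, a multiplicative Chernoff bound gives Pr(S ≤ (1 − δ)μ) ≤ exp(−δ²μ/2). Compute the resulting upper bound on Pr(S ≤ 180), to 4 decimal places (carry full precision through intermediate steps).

0.0062

Write 180 = (1 − δ)μ, so δ = 1 − 180/228.195 = 0.2112009…
Then the exponent is δ²μ/2 = (μ − 180)²/(2μ) = 5.089415.
Bound = exp(−5.089415) = 0.00616.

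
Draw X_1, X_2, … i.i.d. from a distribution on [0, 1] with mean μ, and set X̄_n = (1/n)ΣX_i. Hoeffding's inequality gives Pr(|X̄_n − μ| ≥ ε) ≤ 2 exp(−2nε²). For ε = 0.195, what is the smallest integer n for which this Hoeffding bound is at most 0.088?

Require 2·exp(−2nε²) ≤ 0.088, i.e. 2nε² ≥ ln(2/0.088) = 3.123566.
So n ≥ 3.123566 / (2·0.195²) = 41.073.
The smallest integer n is 42.

42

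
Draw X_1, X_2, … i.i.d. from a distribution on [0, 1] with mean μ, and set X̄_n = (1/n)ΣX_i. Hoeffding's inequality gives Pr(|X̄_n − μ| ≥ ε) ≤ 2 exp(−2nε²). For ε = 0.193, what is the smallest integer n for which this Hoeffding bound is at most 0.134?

Require 2·exp(−2nε²) ≤ 0.134, i.e. 2nε² ≥ ln(2/0.134) = 2.703063.
So n ≥ 2.703063 / (2·0.193²) = 36.284.
The smallest integer n is 37.

37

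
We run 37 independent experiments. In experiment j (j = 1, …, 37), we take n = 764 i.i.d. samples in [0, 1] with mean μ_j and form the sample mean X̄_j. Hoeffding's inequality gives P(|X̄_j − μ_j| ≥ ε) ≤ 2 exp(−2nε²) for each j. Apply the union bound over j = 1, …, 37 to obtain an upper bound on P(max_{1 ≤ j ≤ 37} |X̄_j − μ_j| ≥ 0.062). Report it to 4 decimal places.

Per-experiment Hoeffding bound: 2·exp(−2·764·0.062²) = 2·exp(−5.87363) = 0.0056253.
Union bound over 37 events: 37·0.0056253 = 0.20814.

0.2081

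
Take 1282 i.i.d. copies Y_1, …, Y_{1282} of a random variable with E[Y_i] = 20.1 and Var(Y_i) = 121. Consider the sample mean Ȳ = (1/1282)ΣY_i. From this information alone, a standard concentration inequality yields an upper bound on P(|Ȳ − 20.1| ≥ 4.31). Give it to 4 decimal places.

With mean and variance of each term known, Chebyshev's inequality bounds the deviation of the sum (or sample mean).
Var(Ȳ) = Var(Y_i)/n = 121/1282 = 0.094384.
Chebyshev: P(|Ȳ − 20.1| ≥ 4.31) ≤ Var(Ȳ)/(4.31)² = 121/(1282·4.31²) = 0.0051.

0.0051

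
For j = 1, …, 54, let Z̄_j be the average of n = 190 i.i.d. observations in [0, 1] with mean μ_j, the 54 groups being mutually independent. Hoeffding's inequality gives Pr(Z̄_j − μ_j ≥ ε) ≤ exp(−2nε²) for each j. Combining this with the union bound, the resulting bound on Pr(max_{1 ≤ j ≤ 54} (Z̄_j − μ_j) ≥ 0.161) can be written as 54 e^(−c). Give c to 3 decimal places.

9.850

Union bound over the 54 events: Pr(max_{1 ≤ j ≤ 54} (Z̄_j − μ_j) ≥ 0.161) ≤ 54·exp(−2nε²) = 54 exp(−2·190·0.161²).
So c = 2·190·0.161² = 9.8500.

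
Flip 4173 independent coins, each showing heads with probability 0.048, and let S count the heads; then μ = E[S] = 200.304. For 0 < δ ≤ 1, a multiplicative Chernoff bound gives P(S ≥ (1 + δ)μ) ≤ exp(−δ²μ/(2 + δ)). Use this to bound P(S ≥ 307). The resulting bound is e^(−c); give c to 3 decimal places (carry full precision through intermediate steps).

Write 307 = (1 + δ)μ, so δ = 307/200.304 − 1 = 0.5326703…
Then the exponent is δ²μ/(2 + δ) = (307 − μ)² / (μ·(2 + δ)) = 22.440265.

22.440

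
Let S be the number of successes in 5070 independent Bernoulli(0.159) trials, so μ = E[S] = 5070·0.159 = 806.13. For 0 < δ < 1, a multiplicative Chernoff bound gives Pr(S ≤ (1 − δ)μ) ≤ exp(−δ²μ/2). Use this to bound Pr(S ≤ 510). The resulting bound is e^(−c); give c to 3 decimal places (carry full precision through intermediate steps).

54.391

Write 510 = (1 − δ)μ, so δ = 1 − 510/806.13 = 0.3673477…
Then the exponent is δ²μ/2 = (μ − 510)²/(2μ) = 54.391337.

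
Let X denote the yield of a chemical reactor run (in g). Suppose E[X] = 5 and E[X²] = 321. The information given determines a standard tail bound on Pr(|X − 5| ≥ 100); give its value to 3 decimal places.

The first two moments determine the variance, so Chebyshev's inequality is the sharpest standard bound available.
Var(X) = E[X²] − (E[X])² = 321 − 25 = 296.
Chebyshev's inequality: Pr(|X − μ| ≥ t) ≤ Var(X)/t² = 296/10000 = 0.0296.

0.030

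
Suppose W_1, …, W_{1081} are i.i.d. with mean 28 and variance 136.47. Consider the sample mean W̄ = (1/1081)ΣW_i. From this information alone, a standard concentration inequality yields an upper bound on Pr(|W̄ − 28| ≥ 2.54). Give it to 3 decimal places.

With mean and variance of each term known, Chebyshev's inequality bounds the deviation of the sum (or sample mean).
Var(W̄) = Var(W_i)/n = 136.47/1081 = 0.12624.
Chebyshev: Pr(|W̄ − 28| ≥ 2.54) ≤ Var(W̄)/(2.54)² = 136.47/(1081·2.54²) = 0.0196.

0.020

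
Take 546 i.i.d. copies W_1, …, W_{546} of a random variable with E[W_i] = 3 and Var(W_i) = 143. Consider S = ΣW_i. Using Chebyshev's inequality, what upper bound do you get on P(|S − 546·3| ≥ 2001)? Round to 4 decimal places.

Var(S) = n·Var(W_i) = 546·143 = 78078.
Chebyshev: P(|S − 546·3| ≥ 2001) ≤ Var(S)/2001² = 78078/4004001 = 0.0195.

0.0195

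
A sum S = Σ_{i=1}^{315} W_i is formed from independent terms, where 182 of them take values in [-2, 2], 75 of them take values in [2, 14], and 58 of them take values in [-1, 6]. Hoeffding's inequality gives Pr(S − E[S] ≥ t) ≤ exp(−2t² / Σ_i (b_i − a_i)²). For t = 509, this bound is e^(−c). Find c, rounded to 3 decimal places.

Σ(b_i − a_i)² = 182·4² + 75·12² + 58·7² = 16554.
c = 2t² / 16554 = 2·509² / 16554 = 31.3013.

31.301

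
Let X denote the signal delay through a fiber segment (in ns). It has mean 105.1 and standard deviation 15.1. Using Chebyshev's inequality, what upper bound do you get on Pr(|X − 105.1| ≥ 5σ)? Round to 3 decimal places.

Chebyshev: Pr(|X − μ| ≥ t) ≤ Var(X)/t².
Var(X) = σ² = 15.1² = 228.01.
t = 5·15.1 = 75.5.
Bound = 228.01 / 5700.25 = 0.0400.

0.040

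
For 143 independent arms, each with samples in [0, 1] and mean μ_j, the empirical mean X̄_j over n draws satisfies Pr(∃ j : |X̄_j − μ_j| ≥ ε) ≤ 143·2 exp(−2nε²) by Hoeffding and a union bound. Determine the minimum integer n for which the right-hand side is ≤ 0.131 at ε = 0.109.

Need 2·143·exp(−2nε²) ≤ 0.131, i.e. exp(−2nε²) ≤ 0.131/286.
So 2nε² ≥ ln(286/0.131) = 7.688550.
Hence n ≥ 7.688550/(2·0.109²) = 323.565.
The smallest integer n is 324.

324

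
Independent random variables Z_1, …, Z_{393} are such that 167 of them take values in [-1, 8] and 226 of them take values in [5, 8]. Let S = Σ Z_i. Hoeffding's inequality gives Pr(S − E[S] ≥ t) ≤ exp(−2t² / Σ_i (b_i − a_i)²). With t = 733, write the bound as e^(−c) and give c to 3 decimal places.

Σ(b_i − a_i)² = 167·9² + 226·3² = 15561.
c = 2t² / 15561 = 2·733² / 15561 = 69.0558.

69.056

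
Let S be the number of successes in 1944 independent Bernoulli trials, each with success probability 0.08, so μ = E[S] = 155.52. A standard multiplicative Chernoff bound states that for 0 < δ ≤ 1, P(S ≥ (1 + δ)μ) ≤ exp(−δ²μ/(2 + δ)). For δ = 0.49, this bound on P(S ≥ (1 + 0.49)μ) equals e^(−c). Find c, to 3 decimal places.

c = δ²μ/(2 + δ) = 0.49²·155.52/(2 + 0.49) = 14.9961.

14.996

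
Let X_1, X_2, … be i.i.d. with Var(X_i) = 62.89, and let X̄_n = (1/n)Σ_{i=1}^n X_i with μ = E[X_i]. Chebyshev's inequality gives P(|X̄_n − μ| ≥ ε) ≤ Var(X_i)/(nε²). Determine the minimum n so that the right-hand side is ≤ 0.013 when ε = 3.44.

409

Require 62.89/(n·3.44²) ≤ 0.013, i.e. n ≥ 62.89/(0.013·3.44²) = 408.810.
The smallest integer n is 409.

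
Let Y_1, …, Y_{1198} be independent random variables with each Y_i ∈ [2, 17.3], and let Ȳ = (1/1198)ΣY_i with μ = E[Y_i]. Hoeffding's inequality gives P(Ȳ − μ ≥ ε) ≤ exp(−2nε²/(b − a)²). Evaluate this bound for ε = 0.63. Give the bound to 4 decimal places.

0.0172

Exponent: 2nε²/(b − a)² = 2·1198·0.63² / 15.3² = 4.06242.
Bound = exp(−4.06242) = 0.01721.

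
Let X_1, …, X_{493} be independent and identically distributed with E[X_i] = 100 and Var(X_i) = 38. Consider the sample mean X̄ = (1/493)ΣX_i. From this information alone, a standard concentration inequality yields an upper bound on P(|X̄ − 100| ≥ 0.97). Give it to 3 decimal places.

0.082

With mean and variance of each term known, Chebyshev's inequality bounds the deviation of the sum (or sample mean).
Var(X̄) = Var(X_i)/n = 38/493 = 0.077079.
Chebyshev: P(|X̄ − 100| ≥ 0.97) ≤ Var(X̄)/(0.97)² = 38/(493·0.97²) = 0.0819.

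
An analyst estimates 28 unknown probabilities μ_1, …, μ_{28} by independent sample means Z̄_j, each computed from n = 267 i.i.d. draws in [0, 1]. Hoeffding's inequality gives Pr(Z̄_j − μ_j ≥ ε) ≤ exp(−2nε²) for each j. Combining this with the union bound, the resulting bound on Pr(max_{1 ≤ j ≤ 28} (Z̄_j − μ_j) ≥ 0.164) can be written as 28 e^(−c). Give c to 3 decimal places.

Union bound over the 28 events: Pr(max_{1 ≤ j ≤ 28} (Z̄_j − μ_j) ≥ 0.164) ≤ 28·exp(−2nε²) = 28 exp(−2·267·0.164²).
So c = 2·267·0.164² = 14.3625.

14.362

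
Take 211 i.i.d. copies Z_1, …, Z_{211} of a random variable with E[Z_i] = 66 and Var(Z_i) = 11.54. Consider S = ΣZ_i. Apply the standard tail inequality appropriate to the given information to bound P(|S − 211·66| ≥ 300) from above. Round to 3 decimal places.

With mean and variance of each term known, Chebyshev's inequality bounds the deviation of the sum (or sample mean).
Var(S) = n·Var(Z_i) = 211·11.54 = 2434.94.
Chebyshev: P(|S − 211·66| ≥ 300) ≤ Var(S)/300² = 2434.94/90000 = 0.0271.

0.027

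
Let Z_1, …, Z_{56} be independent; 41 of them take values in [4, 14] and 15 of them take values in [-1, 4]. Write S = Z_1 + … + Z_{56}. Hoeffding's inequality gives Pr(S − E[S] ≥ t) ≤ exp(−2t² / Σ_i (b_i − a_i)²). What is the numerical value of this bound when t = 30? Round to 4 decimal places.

Σ(b_i − a_i)² = 41·10² + 15·5² = 4475.
Exponent = 2·30² / 4475 = 0.40223.
Bound = exp(−0.40223) = 0.66882.

0.6688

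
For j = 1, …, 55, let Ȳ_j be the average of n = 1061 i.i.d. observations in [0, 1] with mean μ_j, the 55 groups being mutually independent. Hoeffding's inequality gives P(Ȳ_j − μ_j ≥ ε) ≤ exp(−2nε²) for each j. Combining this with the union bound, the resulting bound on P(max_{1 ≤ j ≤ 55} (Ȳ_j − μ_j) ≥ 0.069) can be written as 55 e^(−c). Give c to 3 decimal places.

10.103

Union bound over the 55 events: P(max_{1 ≤ j ≤ 55} (Ȳ_j − μ_j) ≥ 0.069) ≤ 55·exp(−2nε²) = 55 exp(−2·1061·0.069²).
So c = 2·1061·0.069² = 10.1028.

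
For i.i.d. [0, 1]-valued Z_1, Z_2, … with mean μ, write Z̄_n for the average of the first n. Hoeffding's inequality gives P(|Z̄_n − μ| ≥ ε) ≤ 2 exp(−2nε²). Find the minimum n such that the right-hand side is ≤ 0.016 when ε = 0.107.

211

Require 2·exp(−2nε²) ≤ 0.016, i.e. 2nε² ≥ ln(2/0.016) = 4.828314.
So n ≥ 4.828314 / (2·0.107²) = 210.862.
The smallest integer n is 211.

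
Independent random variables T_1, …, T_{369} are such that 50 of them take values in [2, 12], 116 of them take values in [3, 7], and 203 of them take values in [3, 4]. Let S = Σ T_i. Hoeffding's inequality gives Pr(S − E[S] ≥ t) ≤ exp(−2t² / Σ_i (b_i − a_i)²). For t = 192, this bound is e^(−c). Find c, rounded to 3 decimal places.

Σ(b_i − a_i)² = 50·10² + 116·4² + 203·1² = 7059.
c = 2t² / 7059 = 2·192² / 7059 = 10.4445.

10.445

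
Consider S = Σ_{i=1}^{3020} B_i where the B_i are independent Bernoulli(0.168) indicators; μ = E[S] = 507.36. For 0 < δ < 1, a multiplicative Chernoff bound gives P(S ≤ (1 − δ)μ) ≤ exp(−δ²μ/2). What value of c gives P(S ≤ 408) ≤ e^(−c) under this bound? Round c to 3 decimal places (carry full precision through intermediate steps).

9.729

Write 408 = (1 − δ)μ, so δ = 1 − 408/507.36 = 0.1958373…
Then the exponent is δ²μ/2 = (μ − 408)²/(2μ) = 9.729196.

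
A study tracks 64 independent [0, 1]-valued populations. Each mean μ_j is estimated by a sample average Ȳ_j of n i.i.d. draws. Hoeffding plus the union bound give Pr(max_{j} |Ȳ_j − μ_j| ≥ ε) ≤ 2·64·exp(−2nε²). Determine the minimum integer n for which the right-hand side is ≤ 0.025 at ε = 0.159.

169

Need 2·64·exp(−2nε²) ≤ 0.025, i.e. exp(−2nε²) ≤ 0.025/128.
So 2nε² ≥ ln(128/0.025) = 8.540910.
Hence n ≥ 8.540910/(2·0.159²) = 168.920.
The smallest integer n is 169.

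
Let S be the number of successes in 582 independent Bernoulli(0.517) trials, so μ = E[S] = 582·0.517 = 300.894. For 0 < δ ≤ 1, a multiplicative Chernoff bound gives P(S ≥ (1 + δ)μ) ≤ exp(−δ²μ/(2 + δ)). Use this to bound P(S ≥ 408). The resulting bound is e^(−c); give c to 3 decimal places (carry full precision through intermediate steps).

16.183

Write 408 = (1 + δ)μ, so δ = 408/300.894 − 1 = 0.3559592…
Then the exponent is δ²μ/(2 + δ) = (408 − μ)² / (μ·(2 + δ)) = 16.182526.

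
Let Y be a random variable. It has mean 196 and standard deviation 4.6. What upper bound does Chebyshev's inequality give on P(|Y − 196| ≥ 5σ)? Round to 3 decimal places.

0.040

Chebyshev: P(|Y − μ| ≥ t) ≤ Var(Y)/t².
Var(Y) = σ² = 4.6² = 21.16.
t = 5·4.6 = 23.
Bound = 21.16 / 529 = 0.0400.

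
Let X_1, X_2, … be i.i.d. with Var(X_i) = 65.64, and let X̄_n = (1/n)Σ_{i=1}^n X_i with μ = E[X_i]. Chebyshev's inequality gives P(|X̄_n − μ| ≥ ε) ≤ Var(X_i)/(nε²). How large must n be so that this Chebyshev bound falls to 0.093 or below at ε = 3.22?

69

Require 65.64/(n·3.22²) ≤ 0.093, i.e. n ≥ 65.64/(0.093·3.22²) = 68.073.
The smallest integer n is 69.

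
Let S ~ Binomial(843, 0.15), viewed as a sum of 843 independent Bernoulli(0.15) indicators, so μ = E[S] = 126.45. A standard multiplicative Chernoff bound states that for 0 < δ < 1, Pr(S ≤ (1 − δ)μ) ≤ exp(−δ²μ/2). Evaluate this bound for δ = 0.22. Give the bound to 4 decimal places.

0.0469

Exponent = δ²μ/2 = 0.22²·126.45/2 = 3.0601.
Bound = exp(−3.0601) = 0.04688.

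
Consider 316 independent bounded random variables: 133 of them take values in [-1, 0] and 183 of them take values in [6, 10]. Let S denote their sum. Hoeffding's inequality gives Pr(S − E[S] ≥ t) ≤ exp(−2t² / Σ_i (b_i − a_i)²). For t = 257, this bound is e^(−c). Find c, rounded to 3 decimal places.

Σ(b_i − a_i)² = 133·1² + 183·4² = 3061.
c = 2t² / 3061 = 2·257² / 3061 = 43.1552.

43.155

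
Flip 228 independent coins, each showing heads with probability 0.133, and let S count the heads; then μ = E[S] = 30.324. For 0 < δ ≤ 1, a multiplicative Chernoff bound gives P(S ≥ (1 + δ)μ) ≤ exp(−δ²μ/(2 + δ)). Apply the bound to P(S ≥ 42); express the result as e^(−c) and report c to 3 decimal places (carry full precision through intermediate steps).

Write 42 = (1 + δ)μ, so δ = 42/30.324 − 1 = 0.3850416…
Then the exponent is δ²μ/(2 + δ) = (42 − μ)² / (μ·(2 + δ)) = 1.884976.

1.885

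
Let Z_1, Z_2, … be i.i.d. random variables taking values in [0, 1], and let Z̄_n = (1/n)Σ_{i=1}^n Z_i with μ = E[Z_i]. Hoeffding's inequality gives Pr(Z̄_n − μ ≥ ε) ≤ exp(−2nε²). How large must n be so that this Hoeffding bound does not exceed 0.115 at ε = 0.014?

5518

Require exp(−2nε²) ≤ 0.115, i.e. 2nε² ≥ ln(1/0.115) = 2.162823.
So n ≥ 2.162823 / (2·0.014²) = 5517.406.
The smallest integer n is 5518.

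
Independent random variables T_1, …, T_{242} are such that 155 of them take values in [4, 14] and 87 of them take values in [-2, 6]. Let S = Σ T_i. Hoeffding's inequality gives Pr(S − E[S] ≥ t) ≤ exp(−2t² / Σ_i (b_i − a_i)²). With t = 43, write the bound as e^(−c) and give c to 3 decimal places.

Σ(b_i − a_i)² = 155·10² + 87·8² = 21068.
c = 2t² / 21068 = 2·43² / 21068 = 0.1755.

0.176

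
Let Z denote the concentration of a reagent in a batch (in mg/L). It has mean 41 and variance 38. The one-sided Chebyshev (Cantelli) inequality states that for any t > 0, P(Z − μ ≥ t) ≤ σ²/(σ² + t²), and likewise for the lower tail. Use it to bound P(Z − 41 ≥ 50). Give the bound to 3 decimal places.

0.015

Here σ² = 38 and t = 50, so σ² + t² = 2538.
Cantelli's bound: 38/2538 = 0.0150.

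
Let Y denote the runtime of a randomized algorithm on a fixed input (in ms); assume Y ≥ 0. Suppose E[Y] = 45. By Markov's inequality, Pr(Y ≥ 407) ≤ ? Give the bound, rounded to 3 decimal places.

Markov's inequality: for a non-negative random variable, Pr(Y ≥ a) ≤ E[Y]/a.
Here E[Y] = 45 and a = 407, so the bound is 45/407 = 0.1106.

0.111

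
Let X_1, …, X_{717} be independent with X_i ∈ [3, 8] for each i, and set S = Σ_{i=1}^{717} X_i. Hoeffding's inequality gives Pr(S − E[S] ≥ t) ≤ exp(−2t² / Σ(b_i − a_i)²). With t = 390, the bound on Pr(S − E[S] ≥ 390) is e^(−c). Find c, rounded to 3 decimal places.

16.971

Σ(b_i − a_i)² = 717·(5)² = 17925.
c = 2t²/17925 = 2·390²/17925 = 16.9707.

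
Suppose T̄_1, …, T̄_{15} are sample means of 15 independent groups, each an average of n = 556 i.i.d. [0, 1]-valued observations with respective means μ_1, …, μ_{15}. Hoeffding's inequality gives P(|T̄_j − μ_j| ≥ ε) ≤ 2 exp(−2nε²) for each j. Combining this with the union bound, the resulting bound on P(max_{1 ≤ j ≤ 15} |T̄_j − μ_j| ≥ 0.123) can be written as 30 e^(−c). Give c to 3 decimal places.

Union bound over the 15 events: P(max_{1 ≤ j ≤ 15} |T̄_j − μ_j| ≥ 0.123) ≤ 15·2·exp(−2nε²) = 30 exp(−2·556·0.123²).
So c = 2·556·0.123² = 16.8234.

16.823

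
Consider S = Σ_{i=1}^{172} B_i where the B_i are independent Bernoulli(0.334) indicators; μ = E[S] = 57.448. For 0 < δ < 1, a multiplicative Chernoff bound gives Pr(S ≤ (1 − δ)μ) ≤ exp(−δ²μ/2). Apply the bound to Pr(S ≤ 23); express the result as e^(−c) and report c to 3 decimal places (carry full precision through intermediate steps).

10.328

Write 23 = (1 − δ)μ, so δ = 1 − 23/57.448 = 0.5996379…
Then the exponent is δ²μ/2 = (μ − 23)²/(2μ) = 10.328164.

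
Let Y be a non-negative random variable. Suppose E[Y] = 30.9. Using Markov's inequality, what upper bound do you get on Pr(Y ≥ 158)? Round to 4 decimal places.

0.1956

Markov's inequality: for a non-negative random variable, Pr(Y ≥ a) ≤ E[Y]/a.
Here E[Y] = 30.9 and a = 158, so the bound is 30.9/158 = 0.1956.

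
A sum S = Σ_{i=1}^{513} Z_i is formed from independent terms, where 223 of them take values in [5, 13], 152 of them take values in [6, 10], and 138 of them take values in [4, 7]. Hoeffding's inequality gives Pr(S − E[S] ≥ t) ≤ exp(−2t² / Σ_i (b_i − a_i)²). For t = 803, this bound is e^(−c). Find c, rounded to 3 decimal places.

Σ(b_i − a_i)² = 223·8² + 152·4² + 138·3² = 17946.
c = 2t² / 17946 = 2·803² / 17946 = 71.8610.

71.861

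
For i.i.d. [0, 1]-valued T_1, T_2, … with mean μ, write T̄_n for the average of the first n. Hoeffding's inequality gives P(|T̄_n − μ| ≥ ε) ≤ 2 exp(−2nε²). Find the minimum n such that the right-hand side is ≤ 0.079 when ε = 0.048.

Require 2·exp(−2nε²) ≤ 0.079, i.e. 2nε² ≥ ln(2/0.079) = 3.231455.
So n ≥ 3.231455 / (2·0.048²) = 701.271.
The smallest integer n is 702.

702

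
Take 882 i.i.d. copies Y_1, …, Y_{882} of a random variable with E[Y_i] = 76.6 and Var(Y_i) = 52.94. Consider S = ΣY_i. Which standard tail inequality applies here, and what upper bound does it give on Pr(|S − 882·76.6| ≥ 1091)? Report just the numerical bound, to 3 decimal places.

With mean and variance of each term known, Chebyshev's inequality bounds the deviation of the sum (or sample mean).
Var(S) = n·Var(Y_i) = 882·52.94 = 46693.08.
Chebyshev: Pr(|S − 882·76.6| ≥ 1091) ≤ Var(S)/1091² = 46693.08/1190281 = 0.0392.

0.039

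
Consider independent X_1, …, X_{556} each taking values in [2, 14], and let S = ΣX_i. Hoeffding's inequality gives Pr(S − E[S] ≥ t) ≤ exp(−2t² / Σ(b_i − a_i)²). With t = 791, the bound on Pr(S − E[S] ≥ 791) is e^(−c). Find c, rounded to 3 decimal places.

Σ(b_i − a_i)² = 556·(12)² = 80064.
c = 2t²/80064 = 2·791²/80064 = 15.6295.

15.630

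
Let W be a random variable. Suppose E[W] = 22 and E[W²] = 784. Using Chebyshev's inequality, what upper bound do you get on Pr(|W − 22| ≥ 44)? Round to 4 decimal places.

0.1550

Var(W) = E[W²] − (E[W])² = 784 − 484 = 300.
Chebyshev's inequality: Pr(|W − μ| ≥ t) ≤ Var(W)/t² = 300/1936 = 0.1550.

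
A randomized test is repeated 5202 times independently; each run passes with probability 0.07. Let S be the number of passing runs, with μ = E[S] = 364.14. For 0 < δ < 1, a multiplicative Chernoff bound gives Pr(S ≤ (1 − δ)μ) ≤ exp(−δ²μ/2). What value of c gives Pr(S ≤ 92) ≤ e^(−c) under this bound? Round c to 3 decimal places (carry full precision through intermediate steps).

101.692

Write 92 = (1 − δ)μ, so δ = 1 − 92/364.14 = 0.7473499…
Then the exponent is δ²μ/2 = (μ − 92)²/(2μ) = 101.691904.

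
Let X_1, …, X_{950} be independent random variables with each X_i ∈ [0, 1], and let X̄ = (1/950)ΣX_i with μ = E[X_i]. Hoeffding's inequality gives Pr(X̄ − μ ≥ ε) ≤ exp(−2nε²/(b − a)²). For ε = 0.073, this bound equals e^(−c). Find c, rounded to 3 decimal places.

10.125

c = 2nε²/(b − a)² = 2·950·0.073² / 1² = 10.1251.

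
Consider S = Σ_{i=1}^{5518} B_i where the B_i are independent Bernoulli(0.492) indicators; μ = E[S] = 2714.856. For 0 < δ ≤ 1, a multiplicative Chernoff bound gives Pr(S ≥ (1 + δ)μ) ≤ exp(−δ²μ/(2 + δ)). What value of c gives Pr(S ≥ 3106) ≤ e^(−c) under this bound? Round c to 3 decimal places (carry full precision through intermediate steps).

Write 3106 = (1 + δ)μ, so δ = 3106/2714.856 − 1 = 0.1440754…
Then the exponent is δ²μ/(2 + δ) = (3106 − μ)² / (μ·(2 + δ)) = 26.283699.

26.284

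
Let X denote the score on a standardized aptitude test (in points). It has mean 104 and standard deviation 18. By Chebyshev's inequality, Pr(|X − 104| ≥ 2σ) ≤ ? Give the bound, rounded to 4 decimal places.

Chebyshev: Pr(|X − μ| ≥ t) ≤ Var(X)/t².
Var(X) = σ² = 18² = 324.
t = 2·18 = 36.
Bound = 324 / 1296 = 0.2500.

0.2500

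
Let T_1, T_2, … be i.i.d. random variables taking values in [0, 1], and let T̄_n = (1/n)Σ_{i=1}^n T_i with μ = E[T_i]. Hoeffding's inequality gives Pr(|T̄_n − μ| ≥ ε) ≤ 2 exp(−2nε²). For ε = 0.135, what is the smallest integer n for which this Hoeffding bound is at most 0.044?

Require 2·exp(−2nε²) ≤ 0.044, i.e. 2nε² ≥ ln(2/0.044) = 3.816713.
So n ≥ 3.816713 / (2·0.135²) = 104.711.
The smallest integer n is 105.

105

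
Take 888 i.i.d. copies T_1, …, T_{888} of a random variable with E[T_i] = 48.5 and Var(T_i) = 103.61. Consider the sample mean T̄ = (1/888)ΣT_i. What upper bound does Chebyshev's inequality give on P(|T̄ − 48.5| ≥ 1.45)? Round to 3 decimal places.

0.055

Var(T̄) = Var(T_i)/n = 103.61/888 = 0.11668.
Chebyshev: P(|T̄ − 48.5| ≥ 1.45) ≤ Var(T̄)/(1.45)² = 103.61/(888·1.45²) = 0.0555.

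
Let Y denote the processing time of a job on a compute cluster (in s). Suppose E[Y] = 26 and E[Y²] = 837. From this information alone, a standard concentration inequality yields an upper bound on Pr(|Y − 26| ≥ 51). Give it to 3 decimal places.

The first two moments determine the variance, so Chebyshev's inequality is the sharpest standard bound available.
Var(Y) = E[Y²] − (E[Y])² = 837 − 676 = 161.
Chebyshev's inequality: Pr(|Y − μ| ≥ t) ≤ Var(Y)/t² = 161/2601 = 0.0619.

0.062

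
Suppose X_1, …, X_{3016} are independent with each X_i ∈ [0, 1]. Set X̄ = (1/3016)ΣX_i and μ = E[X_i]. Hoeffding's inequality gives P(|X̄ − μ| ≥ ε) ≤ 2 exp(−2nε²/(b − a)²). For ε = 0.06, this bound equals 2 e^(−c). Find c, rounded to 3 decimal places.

c = 2nε²/(b − a)² = 2·3016·0.06² / 1² = 21.7152.

21.715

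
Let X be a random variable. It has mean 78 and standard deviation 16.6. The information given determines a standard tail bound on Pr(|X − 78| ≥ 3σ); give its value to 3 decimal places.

0.111

Mean and variance are known, so Chebyshev's inequality applies.
Chebyshev: Pr(|X − μ| ≥ t) ≤ Var(X)/t².
Var(X) = σ² = 16.6² = 275.56.
t = 3·16.6 = 49.8.
Bound = 275.56 / 2480.04 = 0.1111.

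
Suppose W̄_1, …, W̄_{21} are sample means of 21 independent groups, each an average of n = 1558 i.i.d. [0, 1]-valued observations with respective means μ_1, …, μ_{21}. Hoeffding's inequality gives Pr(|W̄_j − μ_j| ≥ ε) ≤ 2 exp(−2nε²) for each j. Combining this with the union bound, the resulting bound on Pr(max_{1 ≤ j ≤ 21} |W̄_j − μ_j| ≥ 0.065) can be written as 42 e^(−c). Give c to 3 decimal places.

13.165

Union bound over the 21 events: Pr(max_{1 ≤ j ≤ 21} |W̄_j − μ_j| ≥ 0.065) ≤ 21·2·exp(−2nε²) = 42 exp(−2·1558·0.065²).
So c = 2·1558·0.065² = 13.1651.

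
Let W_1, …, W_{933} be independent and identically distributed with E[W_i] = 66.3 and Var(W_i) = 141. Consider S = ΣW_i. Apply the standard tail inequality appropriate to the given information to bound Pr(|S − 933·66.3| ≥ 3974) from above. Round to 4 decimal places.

With mean and variance of each term known, Chebyshev's inequality bounds the deviation of the sum (or sample mean).
Var(S) = n·Var(W_i) = 933·141 = 131553.
Chebyshev: Pr(|S − 933·66.3| ≥ 3974) ≤ Var(S)/3974² = 131553/15792676 = 0.0083.

0.0083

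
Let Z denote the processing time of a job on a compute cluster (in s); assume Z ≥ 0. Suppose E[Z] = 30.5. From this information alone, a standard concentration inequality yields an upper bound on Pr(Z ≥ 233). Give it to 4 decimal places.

0.1309

Only the mean of a non-negative variable is known, so Markov's inequality is the applicable tail bound.
Markov's inequality: for a non-negative random variable, Pr(Z ≥ a) ≤ E[Z]/a.
Here E[Z] = 30.5 and a = 233, so the bound is 30.5/233 = 0.1309.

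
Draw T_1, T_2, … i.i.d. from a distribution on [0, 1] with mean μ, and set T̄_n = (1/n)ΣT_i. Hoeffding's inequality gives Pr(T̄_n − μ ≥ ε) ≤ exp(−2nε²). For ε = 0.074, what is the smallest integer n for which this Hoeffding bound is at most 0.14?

180

Require exp(−2nε²) ≤ 0.14, i.e. 2nε² ≥ ln(1/0.14) = 1.966113.
So n ≥ 1.966113 / (2·0.074²) = 179.521.
The smallest integer n is 180.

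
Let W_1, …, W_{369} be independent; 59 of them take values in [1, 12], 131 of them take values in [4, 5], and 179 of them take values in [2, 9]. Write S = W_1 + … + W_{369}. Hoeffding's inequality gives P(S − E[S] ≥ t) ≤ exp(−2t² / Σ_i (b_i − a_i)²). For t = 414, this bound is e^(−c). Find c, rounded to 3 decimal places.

21.370

Σ(b_i − a_i)² = 59·11² + 131·1² + 179·7² = 16041.
c = 2t² / 16041 = 2·414² / 16041 = 21.3697.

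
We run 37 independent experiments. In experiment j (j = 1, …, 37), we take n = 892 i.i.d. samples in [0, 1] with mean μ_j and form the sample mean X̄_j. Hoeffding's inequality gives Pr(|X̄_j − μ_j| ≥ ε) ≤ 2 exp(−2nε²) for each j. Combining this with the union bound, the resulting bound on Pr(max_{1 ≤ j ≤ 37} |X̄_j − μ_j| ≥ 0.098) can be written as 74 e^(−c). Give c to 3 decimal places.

Union bound over the 37 events: Pr(max_{1 ≤ j ≤ 37} |X̄_j − μ_j| ≥ 0.098) ≤ 37·2·exp(−2nε²) = 74 exp(−2·892·0.098²).
So c = 2·892·0.098² = 17.1335.

17.134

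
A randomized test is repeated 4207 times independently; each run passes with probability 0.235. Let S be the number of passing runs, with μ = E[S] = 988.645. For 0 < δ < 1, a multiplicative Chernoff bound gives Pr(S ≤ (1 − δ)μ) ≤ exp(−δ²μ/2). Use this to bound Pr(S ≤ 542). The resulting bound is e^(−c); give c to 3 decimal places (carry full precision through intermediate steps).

100.892

Write 542 = (1 − δ)μ, so δ = 1 − 542/988.645 = 0.4517749…
Then the exponent is δ²μ/2 = (μ − 542)²/(2μ) = 100.891501.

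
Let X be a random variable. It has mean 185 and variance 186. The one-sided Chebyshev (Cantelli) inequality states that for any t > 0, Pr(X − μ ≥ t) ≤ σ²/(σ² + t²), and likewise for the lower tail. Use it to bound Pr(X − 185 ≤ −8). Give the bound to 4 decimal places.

0.7440

Here σ² = 186 and t = 8, so σ² + t² = 250.
Cantelli's bound: 186/250 = 0.7440.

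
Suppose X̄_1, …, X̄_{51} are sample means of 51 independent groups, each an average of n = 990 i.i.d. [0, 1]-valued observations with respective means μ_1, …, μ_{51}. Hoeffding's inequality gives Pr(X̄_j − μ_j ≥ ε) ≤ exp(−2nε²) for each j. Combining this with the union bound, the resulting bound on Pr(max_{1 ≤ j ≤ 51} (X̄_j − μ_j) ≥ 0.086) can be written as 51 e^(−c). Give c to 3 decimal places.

14.644

Union bound over the 51 events: Pr(max_{1 ≤ j ≤ 51} (X̄_j − μ_j) ≥ 0.086) ≤ 51·exp(−2nε²) = 51 exp(−2·990·0.086²).
So c = 2·990·0.086² = 14.6441.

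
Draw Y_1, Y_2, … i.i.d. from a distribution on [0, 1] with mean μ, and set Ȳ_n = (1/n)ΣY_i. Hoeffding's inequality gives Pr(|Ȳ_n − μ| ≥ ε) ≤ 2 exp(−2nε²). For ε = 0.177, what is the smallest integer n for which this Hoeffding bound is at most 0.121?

45

Require 2·exp(−2nε²) ≤ 0.121, i.e. 2nε² ≥ ln(2/0.121) = 2.805112.
So n ≥ 2.805112 / (2·0.177²) = 44.769.
The smallest integer n is 45.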